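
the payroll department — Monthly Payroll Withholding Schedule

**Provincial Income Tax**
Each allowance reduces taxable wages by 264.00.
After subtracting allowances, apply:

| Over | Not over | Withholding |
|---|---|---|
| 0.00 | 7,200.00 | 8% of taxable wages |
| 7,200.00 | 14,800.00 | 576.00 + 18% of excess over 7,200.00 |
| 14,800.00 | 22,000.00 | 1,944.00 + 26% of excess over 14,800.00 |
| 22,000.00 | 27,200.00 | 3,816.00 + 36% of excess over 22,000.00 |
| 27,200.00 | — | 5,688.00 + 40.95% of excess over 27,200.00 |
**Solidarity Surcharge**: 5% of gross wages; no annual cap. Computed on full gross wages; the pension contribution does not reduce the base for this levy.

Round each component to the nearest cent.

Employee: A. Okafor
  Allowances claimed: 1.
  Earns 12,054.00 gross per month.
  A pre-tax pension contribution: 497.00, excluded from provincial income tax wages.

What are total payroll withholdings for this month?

1,915.44

Provincial Income Tax: taxable = 12,054.00 − 497.00 − 1×264.00 = 11,293.00
  576.00 + 18% × (11,293.00 − 7,200.00) = 576.00 + 18% × 4,093.00 = 1,312.74
Solidarity Surcharge: 5% × 12,054.00 = 602.70
Total: 1,312.74 + 602.70 = 1,915.44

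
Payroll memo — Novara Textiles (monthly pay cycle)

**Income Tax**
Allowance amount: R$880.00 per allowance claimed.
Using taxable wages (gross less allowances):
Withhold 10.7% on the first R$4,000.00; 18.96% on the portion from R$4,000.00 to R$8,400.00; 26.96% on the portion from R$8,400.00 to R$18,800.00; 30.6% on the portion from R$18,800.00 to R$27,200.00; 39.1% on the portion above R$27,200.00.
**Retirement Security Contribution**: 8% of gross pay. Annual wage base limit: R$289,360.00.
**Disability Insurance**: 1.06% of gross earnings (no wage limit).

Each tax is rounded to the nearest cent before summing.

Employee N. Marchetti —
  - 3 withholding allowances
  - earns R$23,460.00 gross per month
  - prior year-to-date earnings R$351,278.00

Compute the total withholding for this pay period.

Income Tax: taxable = R$23,460.00 − 3×R$880.00 = R$20,820.00
  R$4,066.08 + 30.6% × (R$20,820.00 − R$18,800.00) = R$4,066.08 + 30.6% × R$2,020.00 = R$4,684.20
Retirement Security Contribution: YTD R$351,278.00 ≥ cap R$289,360.00 → R$0.00
Disability Insurance: 1.06% × R$23,460.00 = R$248.68
Total: R$4,684.20 + R$0.00 + R$248.68 = R$4,932.88

R$4,932.88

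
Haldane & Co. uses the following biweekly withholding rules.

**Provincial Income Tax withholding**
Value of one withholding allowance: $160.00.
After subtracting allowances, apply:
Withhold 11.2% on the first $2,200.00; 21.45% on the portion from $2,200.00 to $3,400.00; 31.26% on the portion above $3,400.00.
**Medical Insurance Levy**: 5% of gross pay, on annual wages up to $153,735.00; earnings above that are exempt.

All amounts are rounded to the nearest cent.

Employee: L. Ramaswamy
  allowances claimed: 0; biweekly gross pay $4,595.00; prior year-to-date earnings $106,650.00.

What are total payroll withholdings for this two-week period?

Provincial Income Tax: taxable = $4,595.00
  $503.80 + 31.26% × ($4,595.00 − $3,400.00) = $503.80 + 31.26% × $1,195.00 = $877.36
Medical Insurance Levy: 5% × $4,595.00 = $229.75
Total: $877.36 + $229.75 = $1,107.11

$1,107.11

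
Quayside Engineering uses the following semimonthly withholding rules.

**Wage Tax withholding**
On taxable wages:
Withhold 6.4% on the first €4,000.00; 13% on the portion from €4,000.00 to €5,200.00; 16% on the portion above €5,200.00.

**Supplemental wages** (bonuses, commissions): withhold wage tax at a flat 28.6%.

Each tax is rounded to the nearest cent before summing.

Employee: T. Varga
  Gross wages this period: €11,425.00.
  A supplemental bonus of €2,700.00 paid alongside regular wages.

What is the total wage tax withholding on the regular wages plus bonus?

Wage Tax: taxable = €11,425.00
  €412.00 + 16% × (€11,425.00 − €5,200.00) = €412.00 + 16% × €6,225.00 = €1,408.00
Supplemental (28.6% flat on bonus): 28.6% × €2,700.00 = €772.20
Total wage tax: €1,408.00 + €772.20 = €2,180.20

€2,180.20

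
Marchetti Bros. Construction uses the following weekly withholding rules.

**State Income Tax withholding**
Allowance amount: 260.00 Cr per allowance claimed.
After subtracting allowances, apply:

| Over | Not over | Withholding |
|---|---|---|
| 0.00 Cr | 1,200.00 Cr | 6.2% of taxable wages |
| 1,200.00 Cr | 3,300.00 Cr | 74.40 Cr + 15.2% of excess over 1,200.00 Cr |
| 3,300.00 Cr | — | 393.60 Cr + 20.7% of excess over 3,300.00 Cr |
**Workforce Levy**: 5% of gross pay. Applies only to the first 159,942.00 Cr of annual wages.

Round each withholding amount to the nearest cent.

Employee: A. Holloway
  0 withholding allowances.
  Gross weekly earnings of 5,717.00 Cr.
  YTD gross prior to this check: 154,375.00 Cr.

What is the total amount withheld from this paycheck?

State Income Tax: taxable = 5,717.00 Cr
  393.60 Cr + 20.7% × (5,717.00 Cr − 3,300.00 Cr) = 393.60 Cr + 20.7% × 2,417.00 Cr = 893.92 Cr
Workforce Levy: cap 159,942.00 Cr − YTD 154,375.00 Cr = 5,567.00 Cr subject; 5% × 5,567.00 Cr = 278.35 Cr
Total: 893.92 Cr + 278.35 Cr = 1,172.27 Cr

1,172.27 Cr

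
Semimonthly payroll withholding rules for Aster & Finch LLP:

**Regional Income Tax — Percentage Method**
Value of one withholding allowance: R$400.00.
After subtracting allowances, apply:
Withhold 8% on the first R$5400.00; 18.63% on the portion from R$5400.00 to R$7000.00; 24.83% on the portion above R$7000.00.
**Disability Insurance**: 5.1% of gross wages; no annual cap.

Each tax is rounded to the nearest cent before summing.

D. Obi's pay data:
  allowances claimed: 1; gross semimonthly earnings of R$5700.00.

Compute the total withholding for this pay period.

R$714.70

Regional Income Tax: taxable = R$5700.00 − 1×R$400.00 = R$5300.00
  8% × R$5300.00 = R$424.00
Disability Insurance: 5.1% × R$5700.00 = R$290.70
Total: R$424.00 + R$290.70 = R$714.70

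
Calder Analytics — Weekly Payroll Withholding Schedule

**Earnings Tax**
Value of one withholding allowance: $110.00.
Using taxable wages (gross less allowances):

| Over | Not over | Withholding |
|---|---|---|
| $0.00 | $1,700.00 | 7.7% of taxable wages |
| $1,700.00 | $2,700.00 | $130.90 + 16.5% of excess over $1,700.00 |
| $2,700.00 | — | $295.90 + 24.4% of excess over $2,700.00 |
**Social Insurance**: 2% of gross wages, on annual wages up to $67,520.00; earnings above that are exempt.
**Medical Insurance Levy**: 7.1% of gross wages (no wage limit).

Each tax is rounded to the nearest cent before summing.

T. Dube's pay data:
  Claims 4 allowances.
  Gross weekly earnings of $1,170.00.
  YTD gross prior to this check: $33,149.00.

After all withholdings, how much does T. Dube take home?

$1,007.32

Earnings Tax: taxable = $1,170.00 − 4×$110.00 = $730.00
  7.7% × $730.00 = $56.21
Social Insurance: 2% × $1,170.00 = $23.40
Medical Insurance Levy: 7.1% × $1,170.00 = $83.07
Total withheld: $56.21 + $23.40 + $83.07 = $162.68
Net pay: $1,170.00 − $162.68 = $1,007.32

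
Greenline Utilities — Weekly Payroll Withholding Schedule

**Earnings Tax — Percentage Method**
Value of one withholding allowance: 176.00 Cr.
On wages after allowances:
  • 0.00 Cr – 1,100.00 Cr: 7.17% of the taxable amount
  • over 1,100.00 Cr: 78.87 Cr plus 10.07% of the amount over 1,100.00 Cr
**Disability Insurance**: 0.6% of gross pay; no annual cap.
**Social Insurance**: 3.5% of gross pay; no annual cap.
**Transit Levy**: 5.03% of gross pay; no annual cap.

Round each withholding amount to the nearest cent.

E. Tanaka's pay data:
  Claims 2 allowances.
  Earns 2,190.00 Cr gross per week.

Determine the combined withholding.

Earnings Tax: taxable = 2,190.00 Cr − 2×176.00 Cr = 1,838.00 Cr
  78.87 Cr + 10.07% × (1,838.00 Cr − 1,100.00 Cr) = 78.87 Cr + 10.07% × 738.00 Cr = 153.19 Cr
Disability Insurance: 0.6% × 2,190.00 Cr = 13.14 Cr
Social Insurance: 3.5% × 2,190.00 Cr = 76.65 Cr
Transit Levy: 5.03% × 2,190.00 Cr = 110.16 Cr
Total: 153.19 Cr + 13.14 Cr + 76.65 Cr + 110.16 Cr = 353.14 Cr

353.14 Cr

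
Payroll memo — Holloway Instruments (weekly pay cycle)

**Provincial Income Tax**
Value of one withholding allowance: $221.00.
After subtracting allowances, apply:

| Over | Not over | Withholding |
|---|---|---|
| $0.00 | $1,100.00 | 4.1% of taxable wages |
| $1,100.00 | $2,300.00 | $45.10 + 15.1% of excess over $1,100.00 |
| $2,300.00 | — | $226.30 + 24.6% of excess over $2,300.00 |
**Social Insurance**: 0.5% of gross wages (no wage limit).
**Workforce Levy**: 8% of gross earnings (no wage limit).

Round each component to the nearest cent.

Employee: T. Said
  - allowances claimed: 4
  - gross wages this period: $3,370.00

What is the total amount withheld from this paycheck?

$558.51

Provincial Income Tax: taxable = $3,370.00 − 4×$221.00 = $2,486.00
  $226.30 + 24.6% × ($2,486.00 − $2,300.00) = $226.30 + 24.6% × $186.00 = $272.06
Social Insurance: 0.5% × $3,370.00 = $16.85
Workforce Levy: 8% × $3,370.00 = $269.60
Total: $272.06 + $16.85 + $269.60 = $558.51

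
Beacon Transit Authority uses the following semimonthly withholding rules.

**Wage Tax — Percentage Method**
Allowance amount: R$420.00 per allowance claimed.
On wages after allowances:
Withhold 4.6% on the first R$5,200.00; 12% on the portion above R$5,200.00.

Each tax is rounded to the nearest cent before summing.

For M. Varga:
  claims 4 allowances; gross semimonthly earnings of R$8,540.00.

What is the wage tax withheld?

R$438.40

Wage Tax: taxable = R$8,540.00 − 4×R$420.00 = R$6,860.00
  R$239.20 + 12% × (R$6,860.00 − R$5,200.00) = R$239.20 + 12% × R$1,660.00 = R$438.40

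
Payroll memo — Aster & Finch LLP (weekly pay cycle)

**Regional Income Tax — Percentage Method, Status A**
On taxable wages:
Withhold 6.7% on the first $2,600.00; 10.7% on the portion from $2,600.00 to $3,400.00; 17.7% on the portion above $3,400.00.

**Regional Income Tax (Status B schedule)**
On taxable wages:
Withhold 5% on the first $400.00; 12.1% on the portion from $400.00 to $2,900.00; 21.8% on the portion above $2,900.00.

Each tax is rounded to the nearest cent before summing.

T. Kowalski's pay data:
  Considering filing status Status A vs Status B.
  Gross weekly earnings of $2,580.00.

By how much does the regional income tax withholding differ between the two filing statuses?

Regional Income Tax (Status A): taxable = $2,580.00
  6.7% × $2,580.00 = $172.86
Regional Income Tax (Status B): taxable = $2,580.00
  $20.00 + 12.1% × ($2,580.00 − $400.00) = $20.00 + 12.1% × $2,180.00 = $283.78
Difference: |$172.86 − $283.78| = $110.92 (higher under Status B)

$110.92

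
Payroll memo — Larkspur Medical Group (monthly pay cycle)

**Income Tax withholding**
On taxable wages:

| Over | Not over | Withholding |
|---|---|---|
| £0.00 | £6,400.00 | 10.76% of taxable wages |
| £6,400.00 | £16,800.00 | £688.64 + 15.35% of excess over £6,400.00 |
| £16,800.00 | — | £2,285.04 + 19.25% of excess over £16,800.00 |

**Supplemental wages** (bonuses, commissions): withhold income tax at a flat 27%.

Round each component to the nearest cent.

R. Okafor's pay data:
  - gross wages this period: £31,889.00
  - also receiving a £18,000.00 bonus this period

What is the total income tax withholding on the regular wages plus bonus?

Income Tax: taxable = £31,889.00
  £2,285.04 + 19.25% × (£31,889.00 − £16,800.00) = £2,285.04 + 19.25% × £15,089.00 = £5,189.67
Supplemental (27% flat on bonus): 27% × £18,000.00 = £4,860.00
Total income tax: £5,189.67 + £4,860.00 = £10,049.67

£10,049.67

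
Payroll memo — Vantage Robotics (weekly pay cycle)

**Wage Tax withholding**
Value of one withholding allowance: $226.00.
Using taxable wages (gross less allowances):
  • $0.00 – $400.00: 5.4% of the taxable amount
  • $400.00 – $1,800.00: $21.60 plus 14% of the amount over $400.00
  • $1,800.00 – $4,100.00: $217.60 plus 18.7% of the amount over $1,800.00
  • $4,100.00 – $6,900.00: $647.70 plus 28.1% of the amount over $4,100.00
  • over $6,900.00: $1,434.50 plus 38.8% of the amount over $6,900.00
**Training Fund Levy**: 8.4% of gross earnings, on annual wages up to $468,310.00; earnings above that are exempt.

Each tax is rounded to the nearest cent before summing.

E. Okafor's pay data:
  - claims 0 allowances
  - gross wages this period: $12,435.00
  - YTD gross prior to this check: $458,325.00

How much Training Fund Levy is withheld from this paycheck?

$838.74

Training Fund Levy: cap $468,310.00 − YTD $458,325.00 = $9,985.00 subject; 8.4% × $9,985.00 = $838.74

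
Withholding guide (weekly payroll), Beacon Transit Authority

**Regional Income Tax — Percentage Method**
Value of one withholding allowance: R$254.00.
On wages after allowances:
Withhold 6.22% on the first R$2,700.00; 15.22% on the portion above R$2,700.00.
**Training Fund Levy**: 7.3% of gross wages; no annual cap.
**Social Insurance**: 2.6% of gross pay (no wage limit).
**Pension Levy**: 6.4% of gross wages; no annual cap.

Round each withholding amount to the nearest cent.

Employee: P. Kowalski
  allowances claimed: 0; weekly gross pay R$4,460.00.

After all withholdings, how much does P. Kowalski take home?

Regional Income Tax: taxable = R$4,460.00
  R$167.94 + 15.22% × (R$4,460.00 − R$2,700.00) = R$167.94 + 15.22% × R$1,760.00 = R$435.81
Training Fund Levy: 7.3% × R$4,460.00 = R$325.58
Social Insurance: 2.6% × R$4,460.00 = R$115.96
Pension Levy: 6.4% × R$4,460.00 = R$285.44
Total withheld: R$435.81 + R$325.58 + R$115.96 + R$285.44 = R$1,162.79
Net pay: R$4,460.00 − R$1,162.79 = R$3,297.21

R$3,297.21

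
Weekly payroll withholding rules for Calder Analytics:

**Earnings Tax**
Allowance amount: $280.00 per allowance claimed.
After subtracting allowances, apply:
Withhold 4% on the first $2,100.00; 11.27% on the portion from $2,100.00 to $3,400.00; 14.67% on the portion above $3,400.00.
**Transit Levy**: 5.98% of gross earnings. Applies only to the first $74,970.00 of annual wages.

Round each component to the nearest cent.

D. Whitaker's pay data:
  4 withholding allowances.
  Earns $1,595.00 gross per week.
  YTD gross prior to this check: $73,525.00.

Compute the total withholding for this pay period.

$105.41

Earnings Tax: taxable = $1,595.00 − 4×$280.00 = $475.00
  4% × $475.00 = $19.00
Transit Levy: cap $74,970.00 − YTD $73,525.00 = $1,445.00 subject; 5.98% × $1,445.00 = $86.41
Total: $19.00 + $86.41 = $105.41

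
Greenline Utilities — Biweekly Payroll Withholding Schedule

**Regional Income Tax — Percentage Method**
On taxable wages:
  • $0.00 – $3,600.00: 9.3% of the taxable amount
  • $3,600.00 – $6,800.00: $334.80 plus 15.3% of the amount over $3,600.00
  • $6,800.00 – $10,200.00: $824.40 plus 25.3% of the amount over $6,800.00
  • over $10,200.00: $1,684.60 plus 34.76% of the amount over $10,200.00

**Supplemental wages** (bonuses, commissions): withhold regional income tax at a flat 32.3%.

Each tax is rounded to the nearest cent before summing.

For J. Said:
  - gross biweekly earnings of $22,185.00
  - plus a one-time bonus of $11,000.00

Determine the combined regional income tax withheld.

Regional Income Tax: taxable = $22,185.00
  $1,684.60 + 34.76% × ($22,185.00 − $10,200.00) = $1,684.60 + 34.76% × $11,985.00 = $5,850.59
Supplemental (32.3% flat on bonus): 32.3% × $11,000.00 = $3,553.00
Total regional income tax: $5,850.59 + $3,553.00 = $9,403.59

$9,403.59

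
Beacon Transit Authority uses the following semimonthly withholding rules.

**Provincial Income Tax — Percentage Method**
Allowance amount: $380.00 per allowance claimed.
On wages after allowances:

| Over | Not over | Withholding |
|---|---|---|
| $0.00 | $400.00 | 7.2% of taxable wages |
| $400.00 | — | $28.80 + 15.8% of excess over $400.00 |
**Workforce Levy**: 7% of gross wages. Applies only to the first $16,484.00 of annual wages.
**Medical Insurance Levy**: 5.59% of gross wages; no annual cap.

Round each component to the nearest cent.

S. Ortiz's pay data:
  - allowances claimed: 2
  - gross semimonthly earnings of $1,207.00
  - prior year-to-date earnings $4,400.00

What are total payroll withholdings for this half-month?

Provincial Income Tax: taxable = $1,207.00 − 2×$380.00 = $447.00
  $28.80 + 15.8% × ($447.00 − $400.00) = $28.80 + 15.8% × $47.00 = $36.23
Workforce Levy: 7% × $1,207.00 = $84.49
Medical Insurance Levy: 5.59% × $1,207.00 = $67.47
Total: $36.23 + $84.49 + $67.47 = $188.19

$188.19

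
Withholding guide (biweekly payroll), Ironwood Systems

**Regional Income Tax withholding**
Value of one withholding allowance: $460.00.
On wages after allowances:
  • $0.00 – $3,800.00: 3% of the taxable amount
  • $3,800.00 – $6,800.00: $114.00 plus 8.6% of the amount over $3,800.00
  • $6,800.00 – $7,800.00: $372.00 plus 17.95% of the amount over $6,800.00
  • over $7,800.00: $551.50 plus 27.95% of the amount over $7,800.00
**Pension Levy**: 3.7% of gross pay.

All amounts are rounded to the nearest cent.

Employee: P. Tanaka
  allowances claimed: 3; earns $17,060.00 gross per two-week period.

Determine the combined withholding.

Regional Income Tax: taxable = $17,060.00 − 3×$460.00 = $15,680.00
  $551.50 + 27.95% × ($15,680.00 − $7,800.00) = $551.50 + 27.95% × $7,880.00 = $2,753.96
Pension Levy: 3.7% × $17,060.00 = $631.22
Total: $2,753.96 + $631.22 = $3,385.18

$3,385.18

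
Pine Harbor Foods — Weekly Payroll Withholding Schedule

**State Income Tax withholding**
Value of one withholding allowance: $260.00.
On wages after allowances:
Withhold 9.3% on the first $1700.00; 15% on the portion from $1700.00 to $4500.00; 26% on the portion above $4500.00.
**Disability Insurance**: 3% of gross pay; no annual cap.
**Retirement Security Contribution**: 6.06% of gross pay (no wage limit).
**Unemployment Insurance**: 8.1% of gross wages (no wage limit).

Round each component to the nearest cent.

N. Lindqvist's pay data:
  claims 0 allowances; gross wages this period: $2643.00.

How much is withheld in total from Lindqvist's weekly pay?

State Income Tax: taxable = $2643.00
  $158.10 + 15% × ($2643.00 − $1700.00) = $158.10 + 15% × $943.00 = $299.55
Disability Insurance: 3% × $2643.00 = $79.29
Retirement Security Contribution: 6.06% × $2643.00 = $160.17
Unemployment Insurance: 8.1% × $2643.00 = $214.08
Total: $299.55 + $79.29 + $160.17 + $214.08 = $753.09

$753.09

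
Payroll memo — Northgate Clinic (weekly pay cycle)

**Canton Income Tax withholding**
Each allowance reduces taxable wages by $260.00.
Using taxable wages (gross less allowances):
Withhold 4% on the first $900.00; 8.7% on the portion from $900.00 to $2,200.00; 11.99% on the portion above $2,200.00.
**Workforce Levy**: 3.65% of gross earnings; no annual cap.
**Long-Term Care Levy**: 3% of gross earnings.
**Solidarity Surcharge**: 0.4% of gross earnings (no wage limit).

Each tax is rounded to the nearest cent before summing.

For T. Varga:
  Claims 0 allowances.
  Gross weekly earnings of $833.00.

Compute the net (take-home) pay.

$740.96

Canton Income Tax: taxable = $833.00
  4% × $833.00 = $33.32
Workforce Levy: 3.65% × $833.00 = $30.40
Long-Term Care Levy: 3% × $833.00 = $24.99
Solidarity Surcharge: 0.4% × $833.00 = $3.33
Total withheld: $33.32 + $30.40 + $24.99 + $3.33 = $92.04
Net pay: $833.00 − $92.04 = $740.96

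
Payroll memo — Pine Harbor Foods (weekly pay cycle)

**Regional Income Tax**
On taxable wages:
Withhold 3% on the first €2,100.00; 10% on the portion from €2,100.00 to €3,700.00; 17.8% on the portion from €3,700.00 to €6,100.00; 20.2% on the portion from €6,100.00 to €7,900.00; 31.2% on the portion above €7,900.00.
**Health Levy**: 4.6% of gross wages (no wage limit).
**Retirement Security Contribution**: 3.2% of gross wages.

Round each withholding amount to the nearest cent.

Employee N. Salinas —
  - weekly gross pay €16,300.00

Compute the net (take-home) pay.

Regional Income Tax: taxable = €16,300.00
  €1,013.80 + 31.2% × (€16,300.00 − €7,900.00) = €1,013.80 + 31.2% × €8,400.00 = €3,634.60
Health Levy: 4.6% × €16,300.00 = €749.80
Retirement Security Contribution: 3.2% × €16,300.00 = €521.60
Total withheld: €3,634.60 + €749.80 + €521.60 = €4,906.00
Net pay: €16,300.00 − €4,906.00 = €11,394.00

€11,394.00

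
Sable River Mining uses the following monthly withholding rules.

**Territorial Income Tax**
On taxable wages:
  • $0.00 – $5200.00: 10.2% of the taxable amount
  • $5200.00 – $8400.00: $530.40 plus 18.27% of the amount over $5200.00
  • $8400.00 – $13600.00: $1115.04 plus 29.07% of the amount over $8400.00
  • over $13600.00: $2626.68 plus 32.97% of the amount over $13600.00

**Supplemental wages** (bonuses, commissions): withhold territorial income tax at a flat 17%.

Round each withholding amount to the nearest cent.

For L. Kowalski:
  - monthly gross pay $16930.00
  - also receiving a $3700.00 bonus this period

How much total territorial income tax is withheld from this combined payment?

$4353.58

Territorial Income Tax: taxable = $16930.00
  $2626.68 + 32.97% × ($16930.00 − $13600.00) = $2626.68 + 32.97% × $3330.00 = $3724.58
Supplemental (17% flat on bonus): 17% × $3700.00 = $629.00
Total territorial income tax: $3724.58 + $629.00 = $4353.58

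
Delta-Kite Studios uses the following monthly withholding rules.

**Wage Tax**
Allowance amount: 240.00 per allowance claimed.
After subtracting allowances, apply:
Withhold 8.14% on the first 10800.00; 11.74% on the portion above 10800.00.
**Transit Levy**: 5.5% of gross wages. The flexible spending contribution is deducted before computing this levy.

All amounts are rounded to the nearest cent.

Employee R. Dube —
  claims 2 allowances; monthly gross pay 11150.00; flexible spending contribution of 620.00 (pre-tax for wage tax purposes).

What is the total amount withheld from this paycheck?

1397.22

Wage Tax: taxable = 11150.00 − 620.00 − 2×240.00 = 10050.00
  8.14% × 10050.00 = 818.07
Transit Levy: 5.5% × 10530.00 = 579.15
Total: 818.07 + 579.15 = 1397.22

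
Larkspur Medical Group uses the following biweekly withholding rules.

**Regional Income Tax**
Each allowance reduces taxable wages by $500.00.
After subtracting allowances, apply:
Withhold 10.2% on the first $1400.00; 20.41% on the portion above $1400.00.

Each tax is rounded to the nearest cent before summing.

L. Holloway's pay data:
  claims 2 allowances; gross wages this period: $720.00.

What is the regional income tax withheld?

Regional Income Tax: taxable = $720.00 − 2×$500.00 = $-280.00
  Taxable ≤ 0 → $0.00

$0.00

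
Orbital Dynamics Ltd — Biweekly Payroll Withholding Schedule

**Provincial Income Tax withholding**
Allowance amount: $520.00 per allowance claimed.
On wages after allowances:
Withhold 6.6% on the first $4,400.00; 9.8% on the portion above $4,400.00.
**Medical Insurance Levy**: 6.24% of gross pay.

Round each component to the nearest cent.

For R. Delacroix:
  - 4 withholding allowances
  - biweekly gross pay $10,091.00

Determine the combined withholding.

$1,273.96

Provincial Income Tax: taxable = $10,091.00 − 4×$520.00 = $8,011.00
  $290.40 + 9.8% × ($8,011.00 − $4,400.00) = $290.40 + 9.8% × $3,611.00 = $644.28
Medical Insurance Levy: 6.24% × $10,091.00 = $629.68
Total: $644.28 + $629.68 = $1,273.96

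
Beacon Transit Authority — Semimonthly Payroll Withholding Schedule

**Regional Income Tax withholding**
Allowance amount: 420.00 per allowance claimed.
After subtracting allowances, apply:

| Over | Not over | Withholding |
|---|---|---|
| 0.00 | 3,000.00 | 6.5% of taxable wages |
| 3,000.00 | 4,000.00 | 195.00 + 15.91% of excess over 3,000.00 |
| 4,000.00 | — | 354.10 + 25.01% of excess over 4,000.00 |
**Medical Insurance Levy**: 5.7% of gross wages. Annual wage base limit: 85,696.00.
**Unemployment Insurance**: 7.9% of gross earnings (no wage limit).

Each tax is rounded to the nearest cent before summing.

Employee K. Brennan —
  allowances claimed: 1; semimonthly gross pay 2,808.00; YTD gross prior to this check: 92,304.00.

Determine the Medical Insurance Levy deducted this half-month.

0.00

Medical Insurance Levy: YTD 92,304.00 ≥ cap 85,696.00 → 0.00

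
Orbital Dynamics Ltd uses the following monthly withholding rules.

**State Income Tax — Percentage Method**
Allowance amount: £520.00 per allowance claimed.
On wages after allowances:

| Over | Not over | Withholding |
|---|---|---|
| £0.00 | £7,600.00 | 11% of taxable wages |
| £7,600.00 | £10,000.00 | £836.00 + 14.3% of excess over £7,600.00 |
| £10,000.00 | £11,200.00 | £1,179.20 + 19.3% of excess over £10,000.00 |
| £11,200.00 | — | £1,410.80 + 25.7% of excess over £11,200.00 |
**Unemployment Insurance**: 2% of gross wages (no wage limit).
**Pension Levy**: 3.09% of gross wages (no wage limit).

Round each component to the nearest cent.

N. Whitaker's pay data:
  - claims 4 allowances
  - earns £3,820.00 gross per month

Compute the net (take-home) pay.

State Income Tax: taxable = £3,820.00 − 4×£520.00 = £1,740.00
  11% × £1,740.00 = £191.40
Unemployment Insurance: 2% × £3,820.00 = £76.40
Pension Levy: 3.09% × £3,820.00 = £118.04
Total withheld: £191.40 + £76.40 + £118.04 = £385.84
Net pay: £3,820.00 − £385.84 = £3,434.16

£3,434.16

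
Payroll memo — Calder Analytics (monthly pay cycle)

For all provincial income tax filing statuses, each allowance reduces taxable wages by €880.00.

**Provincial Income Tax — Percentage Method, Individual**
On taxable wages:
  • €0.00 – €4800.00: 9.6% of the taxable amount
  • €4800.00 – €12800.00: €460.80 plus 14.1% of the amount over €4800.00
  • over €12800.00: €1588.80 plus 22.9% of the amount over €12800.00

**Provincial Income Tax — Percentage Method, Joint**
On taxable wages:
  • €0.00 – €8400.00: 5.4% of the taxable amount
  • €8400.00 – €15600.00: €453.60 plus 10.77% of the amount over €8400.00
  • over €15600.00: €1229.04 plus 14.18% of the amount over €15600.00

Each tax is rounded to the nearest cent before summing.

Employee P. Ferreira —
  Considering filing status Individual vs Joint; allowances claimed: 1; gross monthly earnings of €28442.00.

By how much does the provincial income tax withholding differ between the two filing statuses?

Provincial Income Tax (Individual): taxable = €28442.00 − 1×€880.00 = €27562.00
  €1588.80 + 22.9% × (€27562.00 − €12800.00) = €1588.80 + 22.9% × €14762.00 = €4969.30
Provincial Income Tax (Joint): taxable = €28442.00 − 1×€880.00 = €27562.00
  €1229.04 + 14.18% × (€27562.00 − €15600.00) = €1229.04 + 14.18% × €11962.00 = €2925.25
Difference: |€4969.30 − €2925.25| = €2044.05 (higher under Individual)

€2044.05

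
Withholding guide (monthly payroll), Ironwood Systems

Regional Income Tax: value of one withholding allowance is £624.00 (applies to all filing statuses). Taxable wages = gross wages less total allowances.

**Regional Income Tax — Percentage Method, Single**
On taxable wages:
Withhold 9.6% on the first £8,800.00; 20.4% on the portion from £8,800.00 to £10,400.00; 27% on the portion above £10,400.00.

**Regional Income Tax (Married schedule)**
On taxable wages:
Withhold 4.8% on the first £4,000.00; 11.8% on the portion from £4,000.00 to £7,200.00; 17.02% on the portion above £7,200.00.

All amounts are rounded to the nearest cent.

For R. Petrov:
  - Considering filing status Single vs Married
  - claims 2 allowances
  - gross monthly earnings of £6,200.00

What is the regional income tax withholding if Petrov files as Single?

£475.39

Regional Income Tax (Single): taxable = £6,200.00 − 2×£624.00 = £4,952.00
  9.6% × £4,952.00 = £475.39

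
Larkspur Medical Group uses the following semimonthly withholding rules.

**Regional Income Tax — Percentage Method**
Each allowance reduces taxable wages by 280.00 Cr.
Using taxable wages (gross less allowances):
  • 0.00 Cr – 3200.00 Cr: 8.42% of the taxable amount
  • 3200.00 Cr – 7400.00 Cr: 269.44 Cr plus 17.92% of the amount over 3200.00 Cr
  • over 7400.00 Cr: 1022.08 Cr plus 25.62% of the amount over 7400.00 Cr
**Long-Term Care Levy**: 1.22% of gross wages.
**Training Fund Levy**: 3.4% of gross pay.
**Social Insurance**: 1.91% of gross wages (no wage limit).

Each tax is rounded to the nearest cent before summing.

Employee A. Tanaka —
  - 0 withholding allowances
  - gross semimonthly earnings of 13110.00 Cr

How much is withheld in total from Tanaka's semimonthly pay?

Regional Income Tax: taxable = 13110.00 Cr
  1022.08 Cr + 25.62% × (13110.00 Cr − 7400.00 Cr) = 1022.08 Cr + 25.62% × 5710.00 Cr = 2484.98 Cr
Long-Term Care Levy: 1.22% × 13110.00 Cr = 159.94 Cr
Training Fund Levy: 3.4% × 13110.00 Cr = 445.74 Cr
Social Insurance: 1.91% × 13110.00 Cr = 250.40 Cr
Total: 2484.98 Cr + 159.94 Cr + 445.74 Cr + 250.40 Cr = 3341.06 Cr

3341.06 Cr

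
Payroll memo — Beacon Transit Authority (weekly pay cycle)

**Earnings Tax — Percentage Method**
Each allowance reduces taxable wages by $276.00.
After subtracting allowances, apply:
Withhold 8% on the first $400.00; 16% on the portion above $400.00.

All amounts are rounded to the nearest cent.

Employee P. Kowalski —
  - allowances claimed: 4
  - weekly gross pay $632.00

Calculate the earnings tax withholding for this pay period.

$0.00

Earnings Tax: taxable = $632.00 − 4×$276.00 = $-472.00
  Taxable ≤ 0 → $0.00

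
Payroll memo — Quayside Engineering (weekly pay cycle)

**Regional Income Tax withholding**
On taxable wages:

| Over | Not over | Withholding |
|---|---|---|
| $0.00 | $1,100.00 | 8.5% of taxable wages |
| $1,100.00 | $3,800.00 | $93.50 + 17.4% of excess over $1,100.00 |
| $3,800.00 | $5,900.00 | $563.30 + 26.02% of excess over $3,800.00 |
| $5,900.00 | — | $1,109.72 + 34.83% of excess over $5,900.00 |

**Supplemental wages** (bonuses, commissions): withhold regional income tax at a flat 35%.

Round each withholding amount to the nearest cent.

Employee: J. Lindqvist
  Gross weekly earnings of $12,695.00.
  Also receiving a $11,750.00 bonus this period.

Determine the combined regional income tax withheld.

$7,588.92

Regional Income Tax: taxable = $12,695.00
  $1,109.72 + 34.83% × ($12,695.00 − $5,900.00) = $1,109.72 + 34.83% × $6,795.00 = $3,476.42
Supplemental (35% flat on bonus): 35% × $11,750.00 = $4,112.50
Total regional income tax: $3,476.42 + $4,112.50 = $7,588.92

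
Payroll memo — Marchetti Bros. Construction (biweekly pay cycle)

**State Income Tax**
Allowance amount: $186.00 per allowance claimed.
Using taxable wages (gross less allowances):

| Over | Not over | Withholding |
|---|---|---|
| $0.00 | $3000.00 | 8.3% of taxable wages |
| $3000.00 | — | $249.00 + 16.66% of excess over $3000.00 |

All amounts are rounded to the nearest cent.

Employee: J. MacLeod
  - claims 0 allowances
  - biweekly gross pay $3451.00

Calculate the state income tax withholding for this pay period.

State Income Tax: taxable = $3451.00
  $249.00 + 16.66% × ($3451.00 − $3000.00) = $249.00 + 16.66% × $451.00 = $324.14

$324.14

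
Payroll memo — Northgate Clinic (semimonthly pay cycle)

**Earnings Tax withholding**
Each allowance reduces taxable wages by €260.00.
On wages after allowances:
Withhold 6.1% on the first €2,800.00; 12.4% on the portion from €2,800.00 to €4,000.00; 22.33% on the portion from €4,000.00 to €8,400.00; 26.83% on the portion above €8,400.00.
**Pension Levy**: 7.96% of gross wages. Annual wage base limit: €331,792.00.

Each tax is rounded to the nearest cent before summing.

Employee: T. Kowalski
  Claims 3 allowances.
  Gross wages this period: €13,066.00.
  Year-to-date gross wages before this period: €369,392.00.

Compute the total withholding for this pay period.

Earnings Tax: taxable = €13,066.00 − 3×€260.00 = €12,286.00
  €1,302.12 + 26.83% × (€12,286.00 − €8,400.00) = €1,302.12 + 26.83% × €3,886.00 = €2,344.73
Pension Levy: YTD €369,392.00 ≥ cap €331,792.00 → €0.00
Total: €2,344.73 + €0.00 = €2,344.73

€2,344.73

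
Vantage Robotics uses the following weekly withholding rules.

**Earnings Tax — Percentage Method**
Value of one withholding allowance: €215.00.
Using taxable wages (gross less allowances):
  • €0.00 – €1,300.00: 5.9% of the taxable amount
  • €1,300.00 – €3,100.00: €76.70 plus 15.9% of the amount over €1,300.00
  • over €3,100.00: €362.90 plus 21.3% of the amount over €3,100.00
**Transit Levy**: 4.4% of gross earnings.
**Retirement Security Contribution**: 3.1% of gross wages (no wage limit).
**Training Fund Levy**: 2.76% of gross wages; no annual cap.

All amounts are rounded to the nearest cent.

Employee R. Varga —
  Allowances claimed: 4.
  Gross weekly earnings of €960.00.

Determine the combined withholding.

€104.40

Earnings Tax: taxable = €960.00 − 4×€215.00 = €100.00
  5.9% × €100.00 = €5.90
Transit Levy: 4.4% × €960.00 = €42.24
Retirement Security Contribution: 3.1% × €960.00 = €29.76
Training Fund Levy: 2.76% × €960.00 = €26.50
Total: €5.90 + €42.24 + €29.76 + €26.50 = €104.40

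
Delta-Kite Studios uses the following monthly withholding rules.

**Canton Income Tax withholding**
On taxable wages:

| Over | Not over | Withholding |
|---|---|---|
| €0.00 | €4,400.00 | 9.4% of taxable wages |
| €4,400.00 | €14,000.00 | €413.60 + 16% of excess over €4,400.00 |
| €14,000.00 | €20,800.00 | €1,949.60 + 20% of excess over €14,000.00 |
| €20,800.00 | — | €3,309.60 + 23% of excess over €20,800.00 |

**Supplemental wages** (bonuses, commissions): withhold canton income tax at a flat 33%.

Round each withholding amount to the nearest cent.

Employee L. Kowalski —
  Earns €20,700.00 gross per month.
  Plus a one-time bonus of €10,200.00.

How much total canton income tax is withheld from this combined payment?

Canton Income Tax: taxable = €20,700.00
  €1,949.60 + 20% × (€20,700.00 − €14,000.00) = €1,949.60 + 20% × €6,700.00 = €3,289.60
Supplemental (33% flat on bonus): 33% × €10,200.00 = €3,366.00
Total canton income tax: €3,289.60 + €3,366.00 = €6,655.60

€6,655.60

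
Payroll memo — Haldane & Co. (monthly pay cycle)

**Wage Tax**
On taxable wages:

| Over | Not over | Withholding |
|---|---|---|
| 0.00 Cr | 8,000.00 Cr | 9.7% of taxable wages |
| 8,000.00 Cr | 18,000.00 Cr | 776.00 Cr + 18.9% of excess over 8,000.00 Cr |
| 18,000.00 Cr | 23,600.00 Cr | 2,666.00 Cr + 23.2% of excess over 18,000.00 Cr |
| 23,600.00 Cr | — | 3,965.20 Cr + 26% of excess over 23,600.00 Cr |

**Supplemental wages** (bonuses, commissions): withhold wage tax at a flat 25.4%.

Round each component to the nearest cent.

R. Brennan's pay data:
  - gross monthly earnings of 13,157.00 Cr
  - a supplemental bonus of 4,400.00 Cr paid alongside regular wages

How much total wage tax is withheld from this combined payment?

Wage Tax: taxable = 13,157.00 Cr
  776.00 Cr + 18.9% × (13,157.00 Cr − 8,000.00 Cr) = 776.00 Cr + 18.9% × 5,157.00 Cr = 1,750.67 Cr
Supplemental (25.4% flat on bonus): 25.4% × 4,400.00 Cr = 1,117.60 Cr
Total wage tax: 1,750.67 Cr + 1,117.60 Cr = 2,868.27 Cr

2,868.27 Cr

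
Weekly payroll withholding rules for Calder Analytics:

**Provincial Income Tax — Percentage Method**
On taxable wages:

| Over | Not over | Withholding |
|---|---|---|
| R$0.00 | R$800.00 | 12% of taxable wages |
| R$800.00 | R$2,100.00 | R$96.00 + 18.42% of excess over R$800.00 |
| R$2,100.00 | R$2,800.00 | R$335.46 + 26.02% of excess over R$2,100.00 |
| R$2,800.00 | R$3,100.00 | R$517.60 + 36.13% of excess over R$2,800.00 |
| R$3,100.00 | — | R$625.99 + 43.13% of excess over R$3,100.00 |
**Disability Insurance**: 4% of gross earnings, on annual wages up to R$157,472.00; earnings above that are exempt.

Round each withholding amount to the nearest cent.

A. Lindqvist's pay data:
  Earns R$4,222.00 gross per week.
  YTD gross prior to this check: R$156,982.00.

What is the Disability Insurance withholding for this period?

Disability Insurance: cap R$157,472.00 − YTD R$156,982.00 = R$490.00 subject; 4% × R$490.00 = R$19.60

R$19.60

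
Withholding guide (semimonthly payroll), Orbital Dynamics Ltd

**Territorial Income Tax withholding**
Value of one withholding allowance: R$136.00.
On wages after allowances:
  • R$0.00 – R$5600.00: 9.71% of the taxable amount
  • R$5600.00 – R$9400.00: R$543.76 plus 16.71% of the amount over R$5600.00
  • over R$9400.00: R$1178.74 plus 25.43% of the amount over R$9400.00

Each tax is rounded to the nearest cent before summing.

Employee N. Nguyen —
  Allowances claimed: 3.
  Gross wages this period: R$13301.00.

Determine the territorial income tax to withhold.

Territorial Income Tax: taxable = R$13301.00 − 3×R$136.00 = R$12893.00
  R$1178.74 + 25.43% × (R$12893.00 − R$9400.00) = R$1178.74 + 25.43% × R$3493.00 = R$2067.01

R$2067.01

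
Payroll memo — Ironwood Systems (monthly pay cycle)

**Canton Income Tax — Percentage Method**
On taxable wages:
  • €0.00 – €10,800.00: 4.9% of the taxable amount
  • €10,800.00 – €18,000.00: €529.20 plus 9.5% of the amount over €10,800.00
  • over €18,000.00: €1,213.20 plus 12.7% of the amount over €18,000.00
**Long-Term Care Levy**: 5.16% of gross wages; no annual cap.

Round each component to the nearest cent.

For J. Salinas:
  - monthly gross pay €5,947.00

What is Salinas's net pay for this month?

Canton Income Tax: taxable = €5,947.00
  4.9% × €5,947.00 = €291.40
Long-Term Care Levy: 5.16% × €5,947.00 = €306.87
Total withheld: €291.40 + €306.87 = €598.27
Net pay: €5,947.00 − €598.27 = €5,348.73

€5,348.73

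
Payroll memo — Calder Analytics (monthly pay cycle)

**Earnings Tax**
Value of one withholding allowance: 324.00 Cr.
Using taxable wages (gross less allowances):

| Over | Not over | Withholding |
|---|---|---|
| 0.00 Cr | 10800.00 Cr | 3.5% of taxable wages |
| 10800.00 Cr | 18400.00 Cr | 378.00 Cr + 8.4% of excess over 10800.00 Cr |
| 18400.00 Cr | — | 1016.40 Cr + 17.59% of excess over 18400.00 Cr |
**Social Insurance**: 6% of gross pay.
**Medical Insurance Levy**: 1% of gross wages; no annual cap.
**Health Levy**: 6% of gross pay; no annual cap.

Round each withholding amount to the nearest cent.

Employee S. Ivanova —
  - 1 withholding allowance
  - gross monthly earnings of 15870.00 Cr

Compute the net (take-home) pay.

13030.24 Cr

Earnings Tax: taxable = 15870.00 Cr − 1×324.00 Cr = 15546.00 Cr
  378.00 Cr + 8.4% × (15546.00 Cr − 10800.00 Cr) = 378.00 Cr + 8.4% × 4746.00 Cr = 776.66 Cr
Social Insurance: 6% × 15870.00 Cr = 952.20 Cr
Medical Insurance Levy: 1% × 15870.00 Cr = 158.70 Cr
Health Levy: 6% × 15870.00 Cr = 952.20 Cr
Total withheld: 776.66 Cr + 952.20 Cr + 158.70 Cr + 952.20 Cr = 2839.76 Cr
Net pay: 15870.00 Cr − 2839.76 Cr = 13030.24 Cr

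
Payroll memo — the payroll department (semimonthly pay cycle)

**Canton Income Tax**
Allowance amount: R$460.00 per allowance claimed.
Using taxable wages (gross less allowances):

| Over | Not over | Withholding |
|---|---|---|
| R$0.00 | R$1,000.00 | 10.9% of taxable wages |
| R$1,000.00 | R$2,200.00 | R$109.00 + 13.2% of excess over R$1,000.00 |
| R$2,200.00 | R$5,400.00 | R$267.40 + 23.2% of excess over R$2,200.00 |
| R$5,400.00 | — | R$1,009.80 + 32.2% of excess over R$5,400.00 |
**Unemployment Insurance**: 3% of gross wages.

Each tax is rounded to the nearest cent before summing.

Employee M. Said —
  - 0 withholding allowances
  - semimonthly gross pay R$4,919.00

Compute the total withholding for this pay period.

R$1,045.78

Canton Income Tax: taxable = R$4,919.00
  R$267.40 + 23.2% × (R$4,919.00 − R$2,200.00) = R$267.40 + 23.2% × R$2,719.00 = R$898.21
Unemployment Insurance: 3% × R$4,919.00 = R$147.57
Total: R$898.21 + R$147.57 = R$1,045.78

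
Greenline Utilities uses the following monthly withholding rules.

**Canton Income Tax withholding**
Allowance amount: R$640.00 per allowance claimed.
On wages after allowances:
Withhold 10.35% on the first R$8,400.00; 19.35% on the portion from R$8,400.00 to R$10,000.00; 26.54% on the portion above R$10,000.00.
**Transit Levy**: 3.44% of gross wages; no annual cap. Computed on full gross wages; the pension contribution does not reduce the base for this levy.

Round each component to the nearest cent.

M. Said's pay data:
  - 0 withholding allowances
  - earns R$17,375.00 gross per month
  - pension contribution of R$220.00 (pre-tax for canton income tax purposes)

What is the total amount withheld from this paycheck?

R$3,675.64

Canton Income Tax: taxable = R$17,375.00 − R$220.00 = R$17,155.00
  R$1,179.00 + 26.54% × (R$17,155.00 − R$10,000.00) = R$1,179.00 + 26.54% × R$7,155.00 = R$3,077.94
Transit Levy: 3.44% × R$17,375.00 = R$597.70
Total: R$3,077.94 + R$597.70 = R$3,675.64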